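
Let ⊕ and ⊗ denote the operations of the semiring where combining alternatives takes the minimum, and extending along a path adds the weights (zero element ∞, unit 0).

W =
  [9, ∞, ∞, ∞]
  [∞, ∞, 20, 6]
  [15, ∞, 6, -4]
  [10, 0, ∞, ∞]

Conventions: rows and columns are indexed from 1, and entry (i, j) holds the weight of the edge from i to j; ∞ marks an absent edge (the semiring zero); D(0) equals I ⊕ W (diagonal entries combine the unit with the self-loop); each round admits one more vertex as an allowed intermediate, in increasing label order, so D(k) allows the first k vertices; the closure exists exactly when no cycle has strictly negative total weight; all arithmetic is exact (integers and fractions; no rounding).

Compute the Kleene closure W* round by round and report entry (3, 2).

D(0):
  [0, ∞, ∞, ∞]
  [∞, 0, 20, 6]
  [15, ∞, 0, -4]
  [10, 0, ∞, 0]
D(1):
  [0, ∞, ∞, ∞]
  [∞, 0, 20, 6]
  [15, ∞, 0, -4]
  [10, 0, ∞, 0]
D(2):
  [0, ∞, ∞, ∞]
  [∞, 0, 20, 6]
  [15, ∞, 0, -4]
  [10, 0, 20, 0]
D(3):
  [0, ∞, ∞, ∞]
  [35, 0, 20, 6]
  [15, ∞, 0, -4]
  [10, 0, 20, 0]
D(4):
  [0, ∞, ∞, ∞]
  [16, 0, 20, 6]
  [6, -4, 0, -4]
  [10, 0, 20, 0]
Answer: W*[3][2] = -4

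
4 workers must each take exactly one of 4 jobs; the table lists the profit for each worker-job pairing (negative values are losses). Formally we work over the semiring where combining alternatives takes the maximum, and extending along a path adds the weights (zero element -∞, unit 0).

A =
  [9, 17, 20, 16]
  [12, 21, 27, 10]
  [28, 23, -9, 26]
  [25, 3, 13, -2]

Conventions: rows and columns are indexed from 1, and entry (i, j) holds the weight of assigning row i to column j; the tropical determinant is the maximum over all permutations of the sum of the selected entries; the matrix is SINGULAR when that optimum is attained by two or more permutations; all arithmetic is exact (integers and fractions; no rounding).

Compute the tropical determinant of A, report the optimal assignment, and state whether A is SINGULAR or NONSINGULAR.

σ = (1, 2, 3, 4): 9 + 21 + (-9) + (-2) = 19
σ = (1, 2, 4, 3): 9 + 21 + 26 + 13 = 69
σ = (1, 3, 2, 4): 9 + 27 + 23 + (-2) = 57
σ = (1, 3, 4, 2): 9 + 27 + 26 + 3 = 65
σ = (1, 4, 2, 3): 9 + 10 + 23 + 13 = 55
σ = (1, 4, 3, 2): 9 + 10 + (-9) + 3 = 13
σ = (2, 1, 3, 4): 17 + 12 + (-9) + (-2) = 18
σ = (2, 1, 4, 3): 17 + 12 + 26 + 13 = 68
σ = (2, 3, 1, 4): 17 + 27 + 28 + (-2) = 70
σ = (2, 3, 4, 1): 17 + 27 + 26 + 25 = 95
σ = (2, 4, 1, 3): 17 + 10 + 28 + 13 = 68
σ = (2, 4, 3, 1): 17 + 10 + (-9) + 25 = 43
σ = (3, 1, 2, 4): 20 + 12 + 23 + (-2) = 53
σ = (3, 1, 4, 2): 20 + 12 + 26 + 3 = 61
σ = (3, 2, 1, 4): 20 + 21 + 28 + (-2) = 67
σ = (3, 2, 4, 1): 20 + 21 + 26 + 25 = 92
σ = (3, 4, 1, 2): 20 + 10 + 28 + 3 = 61
σ = (3, 4, 2, 1): 20 + 10 + 23 + 25 = 78
σ = (4, 1, 2, 3): 16 + 12 + 23 + 13 = 64
σ = (4, 1, 3, 2): 16 + 12 + (-9) + 3 = 22
σ = (4, 2, 1, 3): 16 + 21 + 28 + 13 = 78
σ = (4, 2, 3, 1): 16 + 21 + (-9) + 25 = 53
σ = (4, 3, 1, 2): 16 + 27 + 28 + 3 = 74
σ = (4, 3, 2, 1): 16 + 27 + 23 + 25 = 91
Optimal value attained by: σ = (2, 3, 4, 1).
Answer: det⊕(A) = 95; verdict: NONSINGULAR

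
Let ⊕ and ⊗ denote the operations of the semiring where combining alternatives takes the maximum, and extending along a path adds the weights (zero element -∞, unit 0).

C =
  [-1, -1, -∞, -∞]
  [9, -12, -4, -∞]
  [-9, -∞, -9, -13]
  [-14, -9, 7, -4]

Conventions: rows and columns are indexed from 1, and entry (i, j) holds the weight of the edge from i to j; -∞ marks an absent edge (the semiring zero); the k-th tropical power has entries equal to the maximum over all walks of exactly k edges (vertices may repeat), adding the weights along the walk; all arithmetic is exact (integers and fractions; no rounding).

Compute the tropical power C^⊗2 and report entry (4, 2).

C^⊗2:
  [8, -2, -5, -∞]
  [8, 8, -13, -17]
  [-10, -10, -6, -17]
  [0, -13, 3, -6]
Key observation: the optimum is the walk 4->4->2, with weight (-4) + (-9) = -13.
Optimal value attained by: walk 4->4->2.
Answer: (C^⊗2)[4][2] = -13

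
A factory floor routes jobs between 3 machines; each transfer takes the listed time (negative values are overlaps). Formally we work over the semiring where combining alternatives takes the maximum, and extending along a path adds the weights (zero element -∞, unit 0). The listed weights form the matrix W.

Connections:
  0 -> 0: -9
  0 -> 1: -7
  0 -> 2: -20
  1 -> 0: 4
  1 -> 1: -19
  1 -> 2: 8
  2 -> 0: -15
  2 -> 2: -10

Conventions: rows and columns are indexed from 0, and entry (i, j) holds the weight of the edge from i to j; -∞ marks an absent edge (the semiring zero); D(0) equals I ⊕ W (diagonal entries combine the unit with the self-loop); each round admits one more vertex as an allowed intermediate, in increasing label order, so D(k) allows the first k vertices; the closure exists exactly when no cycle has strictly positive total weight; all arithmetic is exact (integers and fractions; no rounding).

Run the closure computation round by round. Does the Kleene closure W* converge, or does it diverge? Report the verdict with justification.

D(0):
  [0, -7, -20]
  [4, 0, 8]
  [-15, -∞, 0]
D(1):
  [0, -7, -20]
  [4, 0, 8]
  [-15, -22, 0]
D(2):
  [0, -7, 1]
  [4, 0, 8]
  [-15, -22, 0]
D(3):
  [0, -7, 1]
  [4, 0, 8]
  [-15, -22, 0]
Key observation: every diagonal entry stays at the unit through all rounds, so no improving cycle exists.
Answer: CONVERGES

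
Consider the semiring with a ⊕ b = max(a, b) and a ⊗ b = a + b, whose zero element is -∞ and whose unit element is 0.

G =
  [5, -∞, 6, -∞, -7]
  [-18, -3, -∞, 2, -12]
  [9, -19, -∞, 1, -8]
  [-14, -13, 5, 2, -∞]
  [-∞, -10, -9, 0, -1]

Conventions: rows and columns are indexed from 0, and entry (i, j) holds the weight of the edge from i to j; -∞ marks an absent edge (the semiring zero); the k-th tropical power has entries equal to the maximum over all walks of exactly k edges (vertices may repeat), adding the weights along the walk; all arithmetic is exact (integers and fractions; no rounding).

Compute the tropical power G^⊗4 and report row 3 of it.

G^⊗2:
  [15, -13, 11, 7, -2]
  [-12, -6, 7, 4, -13]
  [14, -12, 15, 3, 2]
  [14, -11, 7, 6, -3]
  [0, -11, 5, 2, -2]
G^⊗3:
  [20, -6, 21, 12, 8]
  [16, -9, 9, 8, -1]
  [24, -4, 20, 16, 7]
  [19, -7, 20, 8, 7]
  [14, -11, 7, 6, -3]
G^⊗4:
  [30, 2, 26, 22, 13]
  [21, -5, 22, 10, 9]
  [29, 3, 30, 21, 17]
  [29, 1, 25, 21, 12]
  [19, -7, 20, 8, 7]
Answer: row 3 of G^⊗4 = [29, 1, 25, 21, 12]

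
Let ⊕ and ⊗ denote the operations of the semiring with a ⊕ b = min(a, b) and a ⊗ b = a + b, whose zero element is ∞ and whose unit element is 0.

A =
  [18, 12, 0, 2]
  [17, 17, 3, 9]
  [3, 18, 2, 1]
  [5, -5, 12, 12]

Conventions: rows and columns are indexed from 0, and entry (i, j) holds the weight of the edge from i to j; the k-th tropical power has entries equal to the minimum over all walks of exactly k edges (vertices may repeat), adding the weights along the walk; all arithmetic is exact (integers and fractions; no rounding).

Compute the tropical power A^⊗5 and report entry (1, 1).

A^⊗2:
  [3, -3, 2, 1]
  [6, 4, 5, 4]
  [5, -4, 3, 3]
  [12, 7, -2, 4]
A^⊗3:
  [5, -4, 0, 3]
  [8, -1, 6, 6]
  [6, -2, -1, 4]
  [1, -1, 0, -1]
A^⊗4:
  [3, -2, -1, 1]
  [9, 1, 2, 7]
  [2, -1, 1, 0]
  [3, -6, 1, 1]
A^⊗5:
  [2, -4, 1, 0]
  [5, 2, 4, 3]
  [4, -5, 2, 2]
  [4, -4, -3, 2]
Key observation: the optimum is the walk 1->2->0->2->3->1, with weight 3 + 3 + 0 + 1 + (-5) = 2.
Optimal value attained by: walk 1->2->0->2->3->1.
Answer: (A^⊗5)[1][1] = 2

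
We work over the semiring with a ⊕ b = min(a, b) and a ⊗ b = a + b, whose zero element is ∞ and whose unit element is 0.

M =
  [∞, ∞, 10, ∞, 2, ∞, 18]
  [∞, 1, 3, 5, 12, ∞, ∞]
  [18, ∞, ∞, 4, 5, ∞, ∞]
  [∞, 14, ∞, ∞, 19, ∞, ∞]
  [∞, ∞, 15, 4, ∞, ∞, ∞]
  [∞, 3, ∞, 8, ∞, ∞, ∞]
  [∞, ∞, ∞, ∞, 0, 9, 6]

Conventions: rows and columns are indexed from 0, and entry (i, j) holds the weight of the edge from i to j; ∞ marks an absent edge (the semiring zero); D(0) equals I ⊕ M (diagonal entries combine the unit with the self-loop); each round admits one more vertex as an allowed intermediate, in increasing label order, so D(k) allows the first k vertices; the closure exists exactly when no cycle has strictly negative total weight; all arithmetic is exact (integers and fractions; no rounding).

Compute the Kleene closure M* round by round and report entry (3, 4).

D(0):
  [0, ∞, 10, ∞, 2, ∞, 18]
  [∞, 0, 3, 5, 12, ∞, ∞]
  [18, ∞, 0, 4, 5, ∞, ∞]
  [∞, 14, ∞, 0, 19, ∞, ∞]
  [∞, ∞, 15, 4, 0, ∞, ∞]
  [∞, 3, ∞, 8, ∞, 0, ∞]
  [∞, ∞, ∞, ∞, 0, 9, 0]
D(1):
  [0, ∞, 10, ∞, 2, ∞, 18]
  [∞, 0, 3, 5, 12, ∞, ∞]
  [18, ∞, 0, 4, 5, ∞, 36]
  [∞, 14, ∞, 0, 19, ∞, ∞]
  [∞, ∞, 15, 4, 0, ∞, ∞]
  [∞, 3, ∞, 8, ∞, 0, ∞]
  [∞, ∞, ∞, ∞, 0, 9, 0]
D(2):
  [0, ∞, 10, ∞, 2, ∞, 18]
  [∞, 0, 3, 5, 12, ∞, ∞]
  [18, ∞, 0, 4, 5, ∞, 36]
  [∞, 14, 17, 0, 19, ∞, ∞]
  [∞, ∞, 15, 4, 0, ∞, ∞]
  [∞, 3, 6, 8, 15, 0, ∞]
  [∞, ∞, ∞, ∞, 0, 9, 0]
D(3):
  [0, ∞, 10, 14, 2, ∞, 18]
  [21, 0, 3, 5, 8, ∞, 39]
  [18, ∞, 0, 4, 5, ∞, 36]
  [35, 14, 17, 0, 19, ∞, 53]
  [33, ∞, 15, 4, 0, ∞, 51]
  [24, 3, 6, 8, 11, 0, 42]
  [∞, ∞, ∞, ∞, 0, 9, 0]
D(4):
  [0, 28, 10, 14, 2, ∞, 18]
  [21, 0, 3, 5, 8, ∞, 39]
  [18, 18, 0, 4, 5, ∞, 36]
  [35, 14, 17, 0, 19, ∞, 53]
  [33, 18, 15, 4, 0, ∞, 51]
  [24, 3, 6, 8, 11, 0, 42]
  [∞, ∞, ∞, ∞, 0, 9, 0]
D(5):
  [0, 20, 10, 6, 2, ∞, 18]
  [21, 0, 3, 5, 8, ∞, 39]
  [18, 18, 0, 4, 5, ∞, 36]
  [35, 14, 17, 0, 19, ∞, 53]
  [33, 18, 15, 4, 0, ∞, 51]
  [24, 3, 6, 8, 11, 0, 42]
  [33, 18, 15, 4, 0, 9, 0]
D(6):
  [0, 20, 10, 6, 2, ∞, 18]
  [21, 0, 3, 5, 8, ∞, 39]
  [18, 18, 0, 4, 5, ∞, 36]
  [35, 14, 17, 0, 19, ∞, 53]
  [33, 18, 15, 4, 0, ∞, 51]
  [24, 3, 6, 8, 11, 0, 42]
  [33, 12, 15, 4, 0, 9, 0]
D(7):
  [0, 20, 10, 6, 2, 27, 18]
  [21, 0, 3, 5, 8, 48, 39]
  [18, 18, 0, 4, 5, 45, 36]
  [35, 14, 17, 0, 19, 62, 53]
  [33, 18, 15, 4, 0, 60, 51]
  [24, 3, 6, 8, 11, 0, 42]
  [33, 12, 15, 4, 0, 9, 0]
Answer: M*[3][4] = 19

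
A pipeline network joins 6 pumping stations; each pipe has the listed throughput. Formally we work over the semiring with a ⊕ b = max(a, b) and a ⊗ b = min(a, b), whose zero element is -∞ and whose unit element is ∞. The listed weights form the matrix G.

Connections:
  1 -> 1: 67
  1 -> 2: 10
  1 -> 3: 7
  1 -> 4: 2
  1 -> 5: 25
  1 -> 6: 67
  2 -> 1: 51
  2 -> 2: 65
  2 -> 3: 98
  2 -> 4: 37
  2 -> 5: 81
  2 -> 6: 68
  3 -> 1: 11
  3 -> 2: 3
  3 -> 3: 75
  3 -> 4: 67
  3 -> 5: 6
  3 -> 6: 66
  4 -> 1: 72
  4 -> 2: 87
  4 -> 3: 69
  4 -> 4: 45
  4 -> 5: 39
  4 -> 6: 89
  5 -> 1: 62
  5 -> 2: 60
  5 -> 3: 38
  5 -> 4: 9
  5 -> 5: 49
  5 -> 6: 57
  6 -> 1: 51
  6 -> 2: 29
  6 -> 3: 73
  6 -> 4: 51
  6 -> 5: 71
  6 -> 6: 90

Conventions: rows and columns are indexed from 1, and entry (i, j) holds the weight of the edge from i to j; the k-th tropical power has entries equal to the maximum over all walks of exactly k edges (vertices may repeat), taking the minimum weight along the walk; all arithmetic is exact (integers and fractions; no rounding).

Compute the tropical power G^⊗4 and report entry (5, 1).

G^⊗2:
  [67, 29, 67, 51, 67, 67]
  [62, 65, 75, 67, 68, 68]
  [67, 67, 75, 67, 66, 67]
  [67, 65, 87, 67, 81, 89]
  [62, 60, 60, 51, 60, 62]
  [62, 60, 73, 67, 71, 90]
G^⊗3:
  [67, 60, 67, 67, 67, 67]
  [67, 67, 75, 67, 68, 68]
  [67, 67, 75, 67, 67, 67]
  [67, 67, 75, 67, 71, 89]
  [62, 60, 62, 60, 62, 62]
  [67, 67, 73, 67, 71, 90]
G^⊗4:
  [67, 67, 67, 67, 67, 67]
  [67, 67, 75, 67, 68, 68]
  [67, 67, 75, 67, 67, 67]
  [67, 67, 75, 67, 71, 89]
  [62, 60, 62, 62, 62, 62]
  [67, 67, 73, 67, 71, 90]
Key observation: the optimum is the walk 5->1->1->1->1, with weight 62 min 67 min 67 min 67 = 62.
Optimal value attained by: walk 5->1->1->1->1.
Answer: (G^⊗4)[5][1] = 62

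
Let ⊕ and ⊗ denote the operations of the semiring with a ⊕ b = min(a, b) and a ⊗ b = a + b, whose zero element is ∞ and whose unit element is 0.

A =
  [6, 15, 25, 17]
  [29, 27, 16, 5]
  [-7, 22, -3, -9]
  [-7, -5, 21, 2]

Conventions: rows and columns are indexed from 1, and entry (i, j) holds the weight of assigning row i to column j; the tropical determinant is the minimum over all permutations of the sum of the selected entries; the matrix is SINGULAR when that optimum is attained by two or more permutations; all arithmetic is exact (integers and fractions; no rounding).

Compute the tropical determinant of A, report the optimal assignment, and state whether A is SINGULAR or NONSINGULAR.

σ = (1, 2, 3, 4): 6 + 27 + (-3) + 2 = 32
σ = (1, 2, 4, 3): 6 + 27 + (-9) + 21 = 45
σ = (1, 3, 2, 4): 6 + 16 + 22 + 2 = 46
σ = (1, 3, 4, 2): 6 + 16 + (-9) + (-5) = 8
σ = (1, 4, 2, 3): 6 + 5 + 22 + 21 = 54
σ = (1, 4, 3, 2): 6 + 5 + (-3) + (-5) = 3
σ = (2, 1, 3, 4): 15 + 29 + (-3) + 2 = 43
σ = (2, 1, 4, 3): 15 + 29 + (-9) + 21 = 56
σ = (2, 3, 1, 4): 15 + 16 + (-7) + 2 = 26
σ = (2, 3, 4, 1): 15 + 16 + (-9) + (-7) = 15
σ = (2, 4, 1, 3): 15 + 5 + (-7) + 21 = 34
σ = (2, 4, 3, 1): 15 + 5 + (-3) + (-7) = 10
σ = (3, 1, 2, 4): 25 + 29 + 22 + 2 = 78
σ = (3, 1, 4, 2): 25 + 29 + (-9) + (-5) = 40
σ = (3, 2, 1, 4): 25 + 27 + (-7) + 2 = 47
σ = (3, 2, 4, 1): 25 + 27 + (-9) + (-7) = 36
σ = (3, 4, 1, 2): 25 + 5 + (-7) + (-5) = 18
σ = (3, 4, 2, 1): 25 + 5 + 22 + (-7) = 45
σ = (4, 1, 2, 3): 17 + 29 + 22 + 21 = 89
σ = (4, 1, 3, 2): 17 + 29 + (-3) + (-5) = 38
σ = (4, 2, 1, 3): 17 + 27 + (-7) + 21 = 58
σ = (4, 2, 3, 1): 17 + 27 + (-3) + (-7) = 34
σ = (4, 3, 1, 2): 17 + 16 + (-7) + (-5) = 21
σ = (4, 3, 2, 1): 17 + 16 + 22 + (-7) = 48
Optimal value attained by: σ = (1, 4, 3, 2).
Answer: det⊕(A) = 3; verdict: NONSINGULAR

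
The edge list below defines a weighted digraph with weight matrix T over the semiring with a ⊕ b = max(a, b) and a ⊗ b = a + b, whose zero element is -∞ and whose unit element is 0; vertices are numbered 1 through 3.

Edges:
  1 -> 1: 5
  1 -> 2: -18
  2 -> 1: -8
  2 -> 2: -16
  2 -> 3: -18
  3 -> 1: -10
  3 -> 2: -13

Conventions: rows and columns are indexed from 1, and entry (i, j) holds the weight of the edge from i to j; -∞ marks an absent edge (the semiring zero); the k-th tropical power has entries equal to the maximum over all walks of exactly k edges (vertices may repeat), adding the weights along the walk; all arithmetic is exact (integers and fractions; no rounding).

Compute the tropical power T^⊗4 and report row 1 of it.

T^⊗2:
  [10, -13, -36]
  [-3, -26, -34]
  [-5, -28, -31]
T^⊗3:
  [15, -8, -31]
  [2, -21, -44]
  [0, -23, -46]
T^⊗4:
  [20, -3, -26]
  [7, -16, -39]
  [5, -18, -41]
Answer: row 1 of T^⊗4 = [20, -3, -26]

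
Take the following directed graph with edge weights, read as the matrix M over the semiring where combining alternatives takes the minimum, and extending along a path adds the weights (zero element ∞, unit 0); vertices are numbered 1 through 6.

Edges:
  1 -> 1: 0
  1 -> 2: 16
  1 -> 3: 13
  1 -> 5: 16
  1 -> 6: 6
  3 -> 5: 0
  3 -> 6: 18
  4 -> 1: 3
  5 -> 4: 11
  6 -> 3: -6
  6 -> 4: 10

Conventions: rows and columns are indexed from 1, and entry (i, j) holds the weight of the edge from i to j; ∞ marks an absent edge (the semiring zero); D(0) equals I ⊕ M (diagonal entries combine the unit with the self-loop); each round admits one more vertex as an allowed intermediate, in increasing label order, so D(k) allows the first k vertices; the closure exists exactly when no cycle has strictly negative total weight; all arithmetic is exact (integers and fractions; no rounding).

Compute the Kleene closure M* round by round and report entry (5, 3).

D(0):
  [0, 16, 13, ∞, 16, 6]
  [∞, 0, ∞, ∞, ∞, ∞]
  [∞, ∞, 0, ∞, 0, 18]
  [3, ∞, ∞, 0, ∞, ∞]
  [∞, ∞, ∞, 11, 0, ∞]
  [∞, ∞, -6, 10, ∞, 0]
D(1):
  [0, 16, 13, ∞, 16, 6]
  [∞, 0, ∞, ∞, ∞, ∞]
  [∞, ∞, 0, ∞, 0, 18]
  [3, 19, 16, 0, 19, 9]
  [∞, ∞, ∞, 11, 0, ∞]
  [∞, ∞, -6, 10, ∞, 0]
D(2):
  [0, 16, 13, ∞, 16, 6]
  [∞, 0, ∞, ∞, ∞, ∞]
  [∞, ∞, 0, ∞, 0, 18]
  [3, 19, 16, 0, 19, 9]
  [∞, ∞, ∞, 11, 0, ∞]
  [∞, ∞, -6, 10, ∞, 0]
D(3):
  [0, 16, 13, ∞, 13, 6]
  [∞, 0, ∞, ∞, ∞, ∞]
  [∞, ∞, 0, ∞, 0, 18]
  [3, 19, 16, 0, 16, 9]
  [∞, ∞, ∞, 11, 0, ∞]
  [∞, ∞, -6, 10, -6, 0]
D(4):
  [0, 16, 13, ∞, 13, 6]
  [∞, 0, ∞, ∞, ∞, ∞]
  [∞, ∞, 0, ∞, 0, 18]
  [3, 19, 16, 0, 16, 9]
  [14, 30, 27, 11, 0, 20]
  [13, 29, -6, 10, -6, 0]
D(5):
  [0, 16, 13, 24, 13, 6]
  [∞, 0, ∞, ∞, ∞, ∞]
  [14, 30, 0, 11, 0, 18]
  [3, 19, 16, 0, 16, 9]
  [14, 30, 27, 11, 0, 20]
  [8, 24, -6, 5, -6, 0]
D(6):
  [0, 16, 0, 11, 0, 6]
  [∞, 0, ∞, ∞, ∞, ∞]
  [14, 30, 0, 11, 0, 18]
  [3, 19, 3, 0, 3, 9]
  [14, 30, 14, 11, 0, 20]
  [8, 24, -6, 5, -6, 0]
Answer: M*[5][3] = 14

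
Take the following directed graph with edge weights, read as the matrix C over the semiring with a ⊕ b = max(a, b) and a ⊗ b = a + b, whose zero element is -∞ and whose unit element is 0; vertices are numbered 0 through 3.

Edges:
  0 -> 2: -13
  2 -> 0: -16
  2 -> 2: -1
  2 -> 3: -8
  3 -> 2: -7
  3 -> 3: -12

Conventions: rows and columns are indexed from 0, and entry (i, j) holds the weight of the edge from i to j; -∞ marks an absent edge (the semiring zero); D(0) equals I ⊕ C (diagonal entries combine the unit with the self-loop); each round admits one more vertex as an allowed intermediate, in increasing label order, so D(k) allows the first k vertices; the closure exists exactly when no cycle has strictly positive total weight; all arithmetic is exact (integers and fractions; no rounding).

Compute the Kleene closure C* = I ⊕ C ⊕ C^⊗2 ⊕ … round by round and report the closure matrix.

D(0):
  [0, -∞, -13, -∞]
  [-∞, 0, -∞, -∞]
  [-16, -∞, 0, -8]
  [-∞, -∞, -7, 0]
D(1):
  [0, -∞, -13, -∞]
  [-∞, 0, -∞, -∞]
  [-16, -∞, 0, -8]
  [-∞, -∞, -7, 0]
D(2):
  [0, -∞, -13, -∞]
  [-∞, 0, -∞, -∞]
  [-16, -∞, 0, -8]
  [-∞, -∞, -7, 0]
D(3):
  [0, -∞, -13, -21]
  [-∞, 0, -∞, -∞]
  [-16, -∞, 0, -8]
  [-23, -∞, -7, 0]
D(4):
  [0, -∞, -13, -21]
  [-∞, 0, -∞, -∞]
  [-16, -∞, 0, -8]
  [-23, -∞, -7, 0]
Answer: C* = [[0, -∞, -13, -21], [-∞, 0, -∞, -∞], [-16, -∞, 0, -8], [-23, -∞, -7, 0]]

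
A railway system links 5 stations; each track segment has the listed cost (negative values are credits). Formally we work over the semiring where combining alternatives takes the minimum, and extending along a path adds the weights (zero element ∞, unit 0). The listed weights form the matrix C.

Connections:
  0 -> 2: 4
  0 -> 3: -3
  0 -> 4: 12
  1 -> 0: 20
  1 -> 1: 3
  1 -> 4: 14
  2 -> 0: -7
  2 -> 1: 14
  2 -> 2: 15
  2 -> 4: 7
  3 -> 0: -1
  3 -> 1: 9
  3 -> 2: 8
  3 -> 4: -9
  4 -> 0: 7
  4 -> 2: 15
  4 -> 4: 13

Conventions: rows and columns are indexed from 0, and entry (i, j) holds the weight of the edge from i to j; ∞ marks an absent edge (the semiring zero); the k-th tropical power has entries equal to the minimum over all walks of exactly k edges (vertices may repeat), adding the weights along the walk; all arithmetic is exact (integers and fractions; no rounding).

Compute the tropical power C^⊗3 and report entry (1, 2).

C^⊗2:
  [-4, 6, 5, ∞, -12]
  [21, 6, 24, 17, 17]
  [8, 17, -3, -10, 5]
  [-2, 12, 3, -4, 4]
  [8, 29, 11, 4, 19]
C^⊗3:
  [-5, 9, 0, -7, 1]
  [16, 9, 25, 18, 8]
  [-11, -1, -2, 5, -19]
  [-5, 5, 2, -5, -13]
  [3, 13, 12, 5, -5]
Key observation: the optimum is the walk 1->0->3->2, with weight 20 + (-3) + 8 = 25.
Optimal value attained by: walk 1->0->3->2.
Answer: (C^⊗3)[1][2] = 25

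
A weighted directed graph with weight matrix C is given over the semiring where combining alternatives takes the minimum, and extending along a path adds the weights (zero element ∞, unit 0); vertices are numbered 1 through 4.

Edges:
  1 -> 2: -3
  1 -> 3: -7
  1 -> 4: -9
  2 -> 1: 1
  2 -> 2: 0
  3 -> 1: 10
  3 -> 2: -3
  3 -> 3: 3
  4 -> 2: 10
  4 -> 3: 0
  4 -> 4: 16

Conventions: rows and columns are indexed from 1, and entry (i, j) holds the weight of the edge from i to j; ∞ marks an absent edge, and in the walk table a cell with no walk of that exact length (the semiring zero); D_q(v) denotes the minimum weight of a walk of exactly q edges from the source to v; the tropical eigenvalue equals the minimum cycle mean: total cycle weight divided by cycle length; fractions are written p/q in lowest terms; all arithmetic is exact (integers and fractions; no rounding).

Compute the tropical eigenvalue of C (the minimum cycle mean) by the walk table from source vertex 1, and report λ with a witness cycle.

q=0: [0, ∞, ∞, ∞]
q=1: [∞, -3, -7, -9]
q=2: [-2, -10, -9, 7]
q=3: [-9, -12, -9, -11]
q=4: [-11, -12, -16, -18]
Optimal cycle mean attained by: cycle 1->3->2->1, total (-7) + (-3) + 1, length 3.
Answer: λ = -3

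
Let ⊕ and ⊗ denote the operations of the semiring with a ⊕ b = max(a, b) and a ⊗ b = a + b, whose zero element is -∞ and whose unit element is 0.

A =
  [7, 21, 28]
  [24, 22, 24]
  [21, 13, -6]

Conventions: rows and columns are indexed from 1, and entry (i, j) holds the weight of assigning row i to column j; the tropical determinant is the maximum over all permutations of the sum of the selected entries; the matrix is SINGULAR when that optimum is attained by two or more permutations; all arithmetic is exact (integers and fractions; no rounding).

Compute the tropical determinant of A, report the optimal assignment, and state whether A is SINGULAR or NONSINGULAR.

σ = (1, 2, 3): 7 + 22 + (-6) = 23
σ = (1, 3, 2): 7 + 24 + 13 = 44
σ = (2, 1, 3): 21 + 24 + (-6) = 39
σ = (2, 3, 1): 21 + 24 + 21 = 66
σ = (3, 1, 2): 28 + 24 + 13 = 65
σ = (3, 2, 1): 28 + 22 + 21 = 71
Optimal value attained by: σ = (3, 2, 1).
Answer: det⊕(A) = 71; verdict: NONSINGULAR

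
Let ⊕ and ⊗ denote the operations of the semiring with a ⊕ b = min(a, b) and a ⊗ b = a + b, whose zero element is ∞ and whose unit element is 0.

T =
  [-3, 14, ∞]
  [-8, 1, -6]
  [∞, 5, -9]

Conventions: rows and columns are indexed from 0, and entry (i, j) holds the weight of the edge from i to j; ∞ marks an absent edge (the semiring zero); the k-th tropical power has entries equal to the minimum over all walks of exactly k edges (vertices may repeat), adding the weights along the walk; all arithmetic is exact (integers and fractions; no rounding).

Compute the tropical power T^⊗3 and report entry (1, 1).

T^⊗2:
  [-6, 11, 8]
  [-11, -1, -15]
  [-3, -4, -18]
T^⊗3:
  [-9, 8, -1]
  [-14, -10, -24]
  [-12, -13, -27]
Key observation: the optimum is the walk 1->2->2->1, with weight (-6) + (-9) + 5 = -10.
Optimal value attained by: walk 1->2->2->1.
Answer: (T^⊗3)[1][1] = -10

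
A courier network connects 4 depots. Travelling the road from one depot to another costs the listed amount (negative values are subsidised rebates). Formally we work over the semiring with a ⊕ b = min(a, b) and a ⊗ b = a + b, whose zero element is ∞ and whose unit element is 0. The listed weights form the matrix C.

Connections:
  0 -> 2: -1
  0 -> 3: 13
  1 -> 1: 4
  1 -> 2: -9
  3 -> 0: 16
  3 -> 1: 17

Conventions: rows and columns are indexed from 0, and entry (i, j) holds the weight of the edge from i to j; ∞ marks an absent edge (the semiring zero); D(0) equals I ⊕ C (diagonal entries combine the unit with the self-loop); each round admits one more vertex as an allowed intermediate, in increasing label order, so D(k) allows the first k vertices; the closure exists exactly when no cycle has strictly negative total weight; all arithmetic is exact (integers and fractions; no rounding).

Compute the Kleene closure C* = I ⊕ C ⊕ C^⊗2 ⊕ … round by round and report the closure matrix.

D(0):
  [0, ∞, -1, 13]
  [∞, 0, -9, ∞]
  [∞, ∞, 0, ∞]
  [16, 17, ∞, 0]
D(1):
  [0, ∞, -1, 13]
  [∞, 0, -9, ∞]
  [∞, ∞, 0, ∞]
  [16, 17, 15, 0]
D(2):
  [0, ∞, -1, 13]
  [∞, 0, -9, ∞]
  [∞, ∞, 0, ∞]
  [16, 17, 8, 0]
D(3):
  [0, ∞, -1, 13]
  [∞, 0, -9, ∞]
  [∞, ∞, 0, ∞]
  [16, 17, 8, 0]
D(4):
  [0, 30, -1, 13]
  [∞, 0, -9, ∞]
  [∞, ∞, 0, ∞]
  [16, 17, 8, 0]
Answer: C* = [[0, 30, -1, 13], [∞, 0, -9, ∞], [∞, ∞, 0, ∞], [16, 17, 8, 0]]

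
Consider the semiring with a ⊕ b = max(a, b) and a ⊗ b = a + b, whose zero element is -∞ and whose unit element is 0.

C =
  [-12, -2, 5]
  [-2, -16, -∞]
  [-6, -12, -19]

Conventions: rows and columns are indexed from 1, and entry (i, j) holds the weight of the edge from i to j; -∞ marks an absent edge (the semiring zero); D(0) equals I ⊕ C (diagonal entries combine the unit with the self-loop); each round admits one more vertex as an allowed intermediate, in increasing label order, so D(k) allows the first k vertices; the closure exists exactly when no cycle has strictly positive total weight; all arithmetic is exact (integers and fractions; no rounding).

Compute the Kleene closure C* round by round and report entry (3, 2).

D(0):
  [0, -2, 5]
  [-2, 0, -∞]
  [-6, -12, 0]
D(1):
  [0, -2, 5]
  [-2, 0, 3]
  [-6, -8, 0]
D(2):
  [0, -2, 5]
  [-2, 0, 3]
  [-6, -8, 0]
D(3):
  [0, -2, 5]
  [-2, 0, 3]
  [-6, -8, 0]
Answer: C*[3][2] = -8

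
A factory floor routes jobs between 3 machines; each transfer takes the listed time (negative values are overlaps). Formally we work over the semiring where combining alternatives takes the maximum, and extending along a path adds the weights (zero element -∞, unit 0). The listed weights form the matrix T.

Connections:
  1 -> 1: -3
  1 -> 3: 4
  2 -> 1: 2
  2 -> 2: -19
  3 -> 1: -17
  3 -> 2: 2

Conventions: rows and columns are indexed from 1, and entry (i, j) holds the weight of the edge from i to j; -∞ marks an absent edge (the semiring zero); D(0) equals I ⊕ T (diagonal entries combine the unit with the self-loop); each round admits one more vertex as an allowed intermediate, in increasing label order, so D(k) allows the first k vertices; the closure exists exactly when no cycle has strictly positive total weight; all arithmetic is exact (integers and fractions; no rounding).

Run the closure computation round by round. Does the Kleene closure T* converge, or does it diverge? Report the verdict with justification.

D(0):
  [0, -∞, 4]
  [2, 0, -∞]
  [-17, 2, 0]
D(1):
  [0, -∞, 4]
  [2, 0, 6]
  [-17, 2, 0]
Detection: at round 2, diagonal entry (3, 3) turns strictly positive.
Key observation: the cycle 3->2->1->3 has total weight 2 + 2 + 4, which is strictly positive.
Answer: DIVERGES — positive cycle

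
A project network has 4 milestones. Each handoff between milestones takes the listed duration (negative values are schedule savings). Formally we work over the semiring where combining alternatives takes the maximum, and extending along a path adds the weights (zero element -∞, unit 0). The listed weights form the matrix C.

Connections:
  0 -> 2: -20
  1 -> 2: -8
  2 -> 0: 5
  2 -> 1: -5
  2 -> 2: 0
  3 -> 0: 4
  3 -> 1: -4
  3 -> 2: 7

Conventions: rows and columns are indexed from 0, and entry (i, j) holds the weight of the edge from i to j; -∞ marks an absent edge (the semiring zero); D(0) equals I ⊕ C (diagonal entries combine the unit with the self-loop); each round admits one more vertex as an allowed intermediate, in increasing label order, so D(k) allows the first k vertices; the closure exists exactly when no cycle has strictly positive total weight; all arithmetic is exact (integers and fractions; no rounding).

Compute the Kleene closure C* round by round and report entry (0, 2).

D(0):
  [0, -∞, -20, -∞]
  [-∞, 0, -8, -∞]
  [5, -5, 0, -∞]
  [4, -4, 7, 0]
D(1):
  [0, -∞, -20, -∞]
  [-∞, 0, -8, -∞]
  [5, -5, 0, -∞]
  [4, -4, 7, 0]
D(2):
  [0, -∞, -20, -∞]
  [-∞, 0, -8, -∞]
  [5, -5, 0, -∞]
  [4, -4, 7, 0]
D(3):
  [0, -25, -20, -∞]
  [-3, 0, -8, -∞]
  [5, -5, 0, -∞]
  [12, 2, 7, 0]
D(4):
  [0, -25, -20, -∞]
  [-3, 0, -8, -∞]
  [5, -5, 0, -∞]
  [12, 2, 7, 0]
Answer: C*[0][2] = -20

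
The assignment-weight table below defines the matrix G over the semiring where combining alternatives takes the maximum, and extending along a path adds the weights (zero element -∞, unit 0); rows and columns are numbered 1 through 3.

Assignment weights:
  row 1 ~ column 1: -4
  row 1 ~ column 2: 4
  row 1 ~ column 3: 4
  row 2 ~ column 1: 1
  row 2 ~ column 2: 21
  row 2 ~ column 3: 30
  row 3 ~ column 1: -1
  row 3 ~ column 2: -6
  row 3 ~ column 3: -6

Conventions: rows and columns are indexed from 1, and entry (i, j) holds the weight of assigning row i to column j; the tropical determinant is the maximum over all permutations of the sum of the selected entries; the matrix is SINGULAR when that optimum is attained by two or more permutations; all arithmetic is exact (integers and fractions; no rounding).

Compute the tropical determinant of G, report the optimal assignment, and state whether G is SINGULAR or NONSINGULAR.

σ = (1, 2, 3): (-4) + 21 + (-6) = 11
σ = (1, 3, 2): (-4) + 30 + (-6) = 20
σ = (2, 1, 3): 4 + 1 + (-6) = -1
σ = (2, 3, 1): 4 + 30 + (-1) = 33
σ = (3, 1, 2): 4 + 1 + (-6) = -1
σ = (3, 2, 1): 4 + 21 + (-1) = 24
Optimal value attained by: σ = (2, 3, 1).
Answer: det⊕(G) = 33; verdict: NONSINGULAR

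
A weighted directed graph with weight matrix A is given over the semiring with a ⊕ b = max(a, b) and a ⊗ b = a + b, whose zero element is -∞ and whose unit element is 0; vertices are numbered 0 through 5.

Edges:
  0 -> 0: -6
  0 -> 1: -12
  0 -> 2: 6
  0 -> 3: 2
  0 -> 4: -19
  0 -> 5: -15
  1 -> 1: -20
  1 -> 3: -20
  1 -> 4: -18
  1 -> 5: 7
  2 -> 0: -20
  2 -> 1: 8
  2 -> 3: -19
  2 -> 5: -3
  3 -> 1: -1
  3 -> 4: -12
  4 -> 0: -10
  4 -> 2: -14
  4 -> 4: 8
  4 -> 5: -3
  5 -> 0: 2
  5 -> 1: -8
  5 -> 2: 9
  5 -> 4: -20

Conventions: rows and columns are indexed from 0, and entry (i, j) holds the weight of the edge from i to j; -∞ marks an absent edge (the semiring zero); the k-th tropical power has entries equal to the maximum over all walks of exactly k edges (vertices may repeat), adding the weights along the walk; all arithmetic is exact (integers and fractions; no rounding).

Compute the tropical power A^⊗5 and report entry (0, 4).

A^⊗2:
  [-12, 14, 0, -4, -10, 3]
  [9, -1, 16, -40, -10, -13]
  [-1, -11, 6, -12, -10, 15]
  [-22, -21, -26, -21, -4, 6]
  [-1, -6, 6, -8, 16, 5]
  [-4, 17, 8, 4, -12, 6]
A^⊗3:
  [5, 8, 12, -6, -2, 21]
  [3, 24, 15, 11, -2, 13]
  [17, 14, 24, 1, -2, 3]
  [8, -2, 15, -20, 4, -7]
  [7, 14, 14, 1, 24, 13]
  [8, 16, 15, -2, -1, 24]
A^⊗4:
  [23, 20, 30, 7, 6, 15]
  [15, 23, 22, 5, 6, 31]
  [11, 32, 23, 19, 6, 21]
  [2, 23, 14, 10, 12, 12]
  [15, 22, 22, 9, 32, 21]
  [26, 23, 33, 10, 7, 23]
A^⊗5:
  [17, 38, 29, 25, 14, 27]
  [33, 30, 40, 17, 14, 30]
  [23, 31, 30, 13, 14, 39]
  [14, 22, 21, 4, 20, 30]
  [23, 30, 30, 17, 40, 29]
  [25, 41, 32, 28, 15, 30]
Key observation: the optimum is the walk 0->3->4->4->4->4, with weight 2 + (-12) + 8 + 8 + 8 = 14.
Optimal value attained by: walk 0->3->4->4->4->4.
Answer: (A^⊗5)[0][4] = 14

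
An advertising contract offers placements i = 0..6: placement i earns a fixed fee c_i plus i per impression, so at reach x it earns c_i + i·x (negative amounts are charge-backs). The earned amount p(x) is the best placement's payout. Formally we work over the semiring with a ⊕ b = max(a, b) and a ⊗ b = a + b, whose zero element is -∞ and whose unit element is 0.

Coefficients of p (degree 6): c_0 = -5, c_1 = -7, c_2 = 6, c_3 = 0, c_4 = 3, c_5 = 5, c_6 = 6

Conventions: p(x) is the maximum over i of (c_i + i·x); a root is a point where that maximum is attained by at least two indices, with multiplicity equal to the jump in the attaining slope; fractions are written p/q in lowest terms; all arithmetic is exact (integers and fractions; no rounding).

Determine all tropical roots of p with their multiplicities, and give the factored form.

hull edge (i=0, c=-5) to (i=2, c=6): slope 11/2, span 2
hull edge (i=2, c=6) to (i=6, c=6): slope 0, span 4
Factored form: p(x) = 6 ⊗ (x ⊕ (-11/2)) ⊗ (x ⊕ (-11/2)) ⊗ (x ⊕ 0) ⊗ (x ⊕ 0) ⊗ (x ⊕ 0) ⊗ (x ⊕ 0)
Answer: roots = -11/2 (mult 2), 0 (mult 4)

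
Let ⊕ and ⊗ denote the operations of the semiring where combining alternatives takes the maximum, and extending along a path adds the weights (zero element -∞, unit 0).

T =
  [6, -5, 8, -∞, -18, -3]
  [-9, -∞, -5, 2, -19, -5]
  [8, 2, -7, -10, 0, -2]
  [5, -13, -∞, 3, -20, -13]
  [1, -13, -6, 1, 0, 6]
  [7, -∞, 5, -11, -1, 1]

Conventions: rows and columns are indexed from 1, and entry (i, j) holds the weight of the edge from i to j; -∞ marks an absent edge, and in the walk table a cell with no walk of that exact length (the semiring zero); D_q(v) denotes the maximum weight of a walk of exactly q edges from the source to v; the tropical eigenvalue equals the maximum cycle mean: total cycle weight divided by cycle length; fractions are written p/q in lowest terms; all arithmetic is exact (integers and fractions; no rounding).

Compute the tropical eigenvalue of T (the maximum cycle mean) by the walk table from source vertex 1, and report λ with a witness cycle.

q=0: [0, -∞, -∞, -∞, -∞, -∞]
q=1: [6, -5, 8, -∞, -18, -3]
q=2: [16, 10, 14, -2, 8, 6]
q=3: [22, 16, 24, 12, 14, 14]
q=4: [32, 26, 30, 18, 24, 22]
q=5: [38, 32, 40, 28, 30, 30]
q=6: [48, 42, 46, 34, 40, 38]
Optimal cycle mean attained by: cycle 1->3->1, total 8 + 8, length 2.
Answer: λ = 8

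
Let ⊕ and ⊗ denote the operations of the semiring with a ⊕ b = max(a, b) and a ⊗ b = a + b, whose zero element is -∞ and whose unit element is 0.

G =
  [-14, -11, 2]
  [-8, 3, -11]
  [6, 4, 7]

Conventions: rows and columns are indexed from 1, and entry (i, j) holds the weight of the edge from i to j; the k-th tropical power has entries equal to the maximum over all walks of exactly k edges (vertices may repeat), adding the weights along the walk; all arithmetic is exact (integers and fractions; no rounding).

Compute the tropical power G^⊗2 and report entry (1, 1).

G^⊗2:
  [8, 6, 9]
  [-5, 6, -4]
  [13, 11, 14]
Key observation: the optimum is the walk 1->3->1, with weight 2 + 6 = 8.
Optimal value attained by: walk 1->3->1.
Answer: (G^⊗2)[1][1] = 8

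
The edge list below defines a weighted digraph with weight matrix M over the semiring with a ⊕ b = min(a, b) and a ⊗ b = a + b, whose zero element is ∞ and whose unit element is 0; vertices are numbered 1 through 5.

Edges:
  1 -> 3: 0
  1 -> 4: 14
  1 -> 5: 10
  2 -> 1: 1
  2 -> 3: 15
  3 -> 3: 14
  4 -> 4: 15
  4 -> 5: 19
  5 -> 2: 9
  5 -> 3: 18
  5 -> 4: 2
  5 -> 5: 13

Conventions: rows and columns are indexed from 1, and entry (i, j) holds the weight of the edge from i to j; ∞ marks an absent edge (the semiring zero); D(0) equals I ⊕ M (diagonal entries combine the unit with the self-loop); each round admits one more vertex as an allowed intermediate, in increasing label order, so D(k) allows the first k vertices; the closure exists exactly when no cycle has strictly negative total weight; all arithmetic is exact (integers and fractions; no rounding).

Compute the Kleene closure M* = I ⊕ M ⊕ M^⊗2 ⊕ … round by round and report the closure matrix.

D(0):
  [0, ∞, 0, 14, 10]
  [1, 0, 15, ∞, ∞]
  [∞, ∞, 0, ∞, ∞]
  [∞, ∞, ∞, 0, 19]
  [∞, 9, 18, 2, 0]
D(1):
  [0, ∞, 0, 14, 10]
  [1, 0, 1, 15, 11]
  [∞, ∞, 0, ∞, ∞]
  [∞, ∞, ∞, 0, 19]
  [∞, 9, 18, 2, 0]
D(2):
  [0, ∞, 0, 14, 10]
  [1, 0, 1, 15, 11]
  [∞, ∞, 0, ∞, ∞]
  [∞, ∞, ∞, 0, 19]
  [10, 9, 10, 2, 0]
D(3):
  [0, ∞, 0, 14, 10]
  [1, 0, 1, 15, 11]
  [∞, ∞, 0, ∞, ∞]
  [∞, ∞, ∞, 0, 19]
  [10, 9, 10, 2, 0]
D(4):
  [0, ∞, 0, 14, 10]
  [1, 0, 1, 15, 11]
  [∞, ∞, 0, ∞, ∞]
  [∞, ∞, ∞, 0, 19]
  [10, 9, 10, 2, 0]
D(5):
  [0, 19, 0, 12, 10]
  [1, 0, 1, 13, 11]
  [∞, ∞, 0, ∞, ∞]
  [29, 28, 29, 0, 19]
  [10, 9, 10, 2, 0]
Answer: M* = [[0, 19, 0, 12, 10], [1, 0, 1, 13, 11], [∞, ∞, 0, ∞, ∞], [29, 28, 29, 0, 19], [10, 9, 10, 2, 0]]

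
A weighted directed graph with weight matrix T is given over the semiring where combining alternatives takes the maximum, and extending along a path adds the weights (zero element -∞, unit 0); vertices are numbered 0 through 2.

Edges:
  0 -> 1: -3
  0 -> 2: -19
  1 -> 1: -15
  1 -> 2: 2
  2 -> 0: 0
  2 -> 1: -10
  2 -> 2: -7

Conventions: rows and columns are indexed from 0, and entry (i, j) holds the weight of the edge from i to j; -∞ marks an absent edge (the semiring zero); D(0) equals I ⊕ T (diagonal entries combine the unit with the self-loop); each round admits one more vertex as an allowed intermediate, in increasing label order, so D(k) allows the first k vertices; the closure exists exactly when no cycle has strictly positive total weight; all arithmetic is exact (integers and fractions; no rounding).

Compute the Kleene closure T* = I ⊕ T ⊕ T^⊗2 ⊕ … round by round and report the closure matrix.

D(0):
  [0, -3, -19]
  [-∞, 0, 2]
  [0, -10, 0]
D(1):
  [0, -3, -19]
  [-∞, 0, 2]
  [0, -3, 0]
D(2):
  [0, -3, -1]
  [-∞, 0, 2]
  [0, -3, 0]
D(3):
  [0, -3, -1]
  [2, 0, 2]
  [0, -3, 0]
Answer: T* = [[0, -3, -1], [2, 0, 2], [0, -3, 0]]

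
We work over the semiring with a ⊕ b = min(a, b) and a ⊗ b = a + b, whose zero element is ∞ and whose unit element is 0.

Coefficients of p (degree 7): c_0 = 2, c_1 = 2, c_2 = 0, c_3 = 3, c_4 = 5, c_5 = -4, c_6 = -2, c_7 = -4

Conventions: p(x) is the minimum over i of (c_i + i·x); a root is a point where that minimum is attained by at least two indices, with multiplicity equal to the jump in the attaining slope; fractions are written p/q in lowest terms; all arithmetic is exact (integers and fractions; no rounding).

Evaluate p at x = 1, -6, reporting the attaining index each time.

p(1) = min(2+0·1=2, 2+1·1=3, 0+2·1=2, 3+3·1=6, 5+4·1=9, -4+5·1=1, -2+6·1=4, -4+7·1=3) = 1 (attained by i=5)
p(-6) = min(2+0·(-6)=2, 2+1·(-6)=-4, 0+2·(-6)=-12, 3+3·(-6)=-15, 5+4·(-6)=-19, -4+5·(-6)=-34, -2+6·(-6)=-38, -4+7·(-6)=-46) = -46 (attained by i=7)
Answer: p(1) = 1; p(-6) = -46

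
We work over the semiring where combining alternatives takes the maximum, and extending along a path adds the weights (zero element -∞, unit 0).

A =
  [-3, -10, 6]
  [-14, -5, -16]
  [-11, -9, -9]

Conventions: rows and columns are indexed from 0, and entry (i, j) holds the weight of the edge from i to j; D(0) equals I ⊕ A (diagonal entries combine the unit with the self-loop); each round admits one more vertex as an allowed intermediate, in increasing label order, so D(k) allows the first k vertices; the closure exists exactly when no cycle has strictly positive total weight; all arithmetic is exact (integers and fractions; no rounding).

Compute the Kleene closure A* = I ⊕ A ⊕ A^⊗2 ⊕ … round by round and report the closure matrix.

D(0):
  [0, -10, 6]
  [-14, 0, -16]
  [-11, -9, 0]
D(1):
  [0, -10, 6]
  [-14, 0, -8]
  [-11, -9, 0]
D(2):
  [0, -10, 6]
  [-14, 0, -8]
  [-11, -9, 0]
D(3):
  [0, -3, 6]
  [-14, 0, -8]
  [-11, -9, 0]
Answer: A* = [[0, -3, 6], [-14, 0, -8], [-11, -9, 0]]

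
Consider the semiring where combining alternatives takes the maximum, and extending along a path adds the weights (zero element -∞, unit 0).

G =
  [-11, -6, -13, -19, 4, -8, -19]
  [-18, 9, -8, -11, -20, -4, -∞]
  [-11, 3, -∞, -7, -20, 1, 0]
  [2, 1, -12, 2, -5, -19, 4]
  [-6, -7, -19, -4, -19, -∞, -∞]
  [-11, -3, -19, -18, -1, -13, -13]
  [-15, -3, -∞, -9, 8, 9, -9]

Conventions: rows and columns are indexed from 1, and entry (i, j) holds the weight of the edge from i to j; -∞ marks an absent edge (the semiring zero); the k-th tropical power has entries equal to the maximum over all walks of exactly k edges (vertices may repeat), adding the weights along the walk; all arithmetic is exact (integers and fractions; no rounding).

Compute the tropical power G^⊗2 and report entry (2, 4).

G^⊗2:
  [-2, 3, -14, 0, -7, -10, -13]
  [-9, 18, 1, -2, -5, 5, -7]
  [-5, 12, -5, -5, 8, 9, -3]
  [4, 10, -7, 4, 12, 13, 6]
  [-2, 2, -15, -2, -2, -11, 0]
  [-7, 6, -11, -5, -5, -4, -14]
  [2, 6, -10, 4, 8, 0, -4]
Key observation: the optimum is the walk 2->2->4, with weight 9 + (-11) = -2.
Optimal value attained by: walk 2->2->4.
Answer: (G^⊗2)[2][4] = -2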